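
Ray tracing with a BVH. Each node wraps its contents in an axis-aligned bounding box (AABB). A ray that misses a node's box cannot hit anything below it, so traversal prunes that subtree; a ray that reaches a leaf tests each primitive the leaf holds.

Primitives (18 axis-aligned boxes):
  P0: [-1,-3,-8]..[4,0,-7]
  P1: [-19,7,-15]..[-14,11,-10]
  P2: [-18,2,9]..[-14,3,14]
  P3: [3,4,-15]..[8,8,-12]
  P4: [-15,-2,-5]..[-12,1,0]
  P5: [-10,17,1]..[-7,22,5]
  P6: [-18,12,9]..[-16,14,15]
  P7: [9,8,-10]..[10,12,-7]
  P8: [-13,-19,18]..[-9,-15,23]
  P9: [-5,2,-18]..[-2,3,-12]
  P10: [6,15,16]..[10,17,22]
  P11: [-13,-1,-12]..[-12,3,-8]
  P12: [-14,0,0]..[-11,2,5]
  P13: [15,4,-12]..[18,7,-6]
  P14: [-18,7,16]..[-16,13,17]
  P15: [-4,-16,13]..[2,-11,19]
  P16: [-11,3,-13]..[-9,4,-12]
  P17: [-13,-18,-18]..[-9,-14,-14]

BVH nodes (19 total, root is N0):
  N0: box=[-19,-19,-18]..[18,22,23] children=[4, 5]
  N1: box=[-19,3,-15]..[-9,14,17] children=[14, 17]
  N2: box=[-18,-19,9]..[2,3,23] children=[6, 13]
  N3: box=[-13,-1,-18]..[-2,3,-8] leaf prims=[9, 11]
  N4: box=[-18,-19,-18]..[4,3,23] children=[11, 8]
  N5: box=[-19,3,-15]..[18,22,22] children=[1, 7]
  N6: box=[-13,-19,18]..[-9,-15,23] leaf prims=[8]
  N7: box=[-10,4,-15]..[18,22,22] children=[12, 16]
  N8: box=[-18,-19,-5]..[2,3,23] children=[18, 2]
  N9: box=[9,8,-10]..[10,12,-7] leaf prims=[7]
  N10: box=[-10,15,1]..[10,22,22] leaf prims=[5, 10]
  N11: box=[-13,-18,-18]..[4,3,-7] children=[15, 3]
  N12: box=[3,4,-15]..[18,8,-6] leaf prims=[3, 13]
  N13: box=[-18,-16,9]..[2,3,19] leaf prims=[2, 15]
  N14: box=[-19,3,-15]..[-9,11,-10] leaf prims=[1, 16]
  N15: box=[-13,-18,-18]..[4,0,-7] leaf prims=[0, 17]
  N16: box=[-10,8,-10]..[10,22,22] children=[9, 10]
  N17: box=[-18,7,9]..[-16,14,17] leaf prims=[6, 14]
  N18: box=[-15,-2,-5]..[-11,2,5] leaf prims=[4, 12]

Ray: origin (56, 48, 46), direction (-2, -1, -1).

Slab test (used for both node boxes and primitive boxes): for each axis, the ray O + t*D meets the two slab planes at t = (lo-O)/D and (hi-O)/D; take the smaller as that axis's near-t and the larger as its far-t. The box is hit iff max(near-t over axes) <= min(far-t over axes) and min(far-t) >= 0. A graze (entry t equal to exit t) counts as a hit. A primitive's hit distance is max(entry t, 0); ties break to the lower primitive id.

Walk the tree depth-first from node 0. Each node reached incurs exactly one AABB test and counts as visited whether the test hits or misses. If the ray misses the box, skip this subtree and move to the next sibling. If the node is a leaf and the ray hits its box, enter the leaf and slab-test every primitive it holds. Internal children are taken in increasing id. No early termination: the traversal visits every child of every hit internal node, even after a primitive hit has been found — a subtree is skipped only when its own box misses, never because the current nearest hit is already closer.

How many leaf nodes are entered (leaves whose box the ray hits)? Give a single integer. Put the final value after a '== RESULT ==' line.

Traverse from the root:
N0 x:[19,75/2] y:[26,67] z:[23,64] -> hit [26,75/2], descend [4, 5]
  N4 x:[26,37] y:[45,67] z:[23,64] -> miss, prune
  N5 x:[19,75/2] y:[26,45] z:[24,61] -> hit [26,75/2], descend [1, 7]
    N1 x:[65/2,75/2] y:[34,45] z:[29,61] -> hit [34,75/2], descend [14, 17]
      N14 x:[65/2,75/2] y:[37,45] z:[56,61] -> miss, prune
      N17 x:[36,37] y:[34,41] z:[29,37] -> hit [36,37] leaf, test {P6@t=36, P14(miss)}
    N7 x:[19,33] y:[26,44] z:[24,61] -> hit [26,33], descend [12, 16]
      N12 x:[19,53/2] y:[40,44] z:[52,61] -> miss, prune
      N16 x:[23,33] y:[26,40] z:[24,56] -> hit [26,33], descend [9, 10]
        N9 x:[23,47/2] y:[36,40] z:[53,56] -> miss, prune
        N10 x:[23,33] y:[26,33] z:[24,45] -> hit [26,33] leaf, test {P5(miss), P10(miss)}

11 AABB tests over nodes [0, 4, 5, 1, 14, 17, 7, 12, 16, 9, 10]; 2 leaves entered; closest P6.

== RESULT ==
2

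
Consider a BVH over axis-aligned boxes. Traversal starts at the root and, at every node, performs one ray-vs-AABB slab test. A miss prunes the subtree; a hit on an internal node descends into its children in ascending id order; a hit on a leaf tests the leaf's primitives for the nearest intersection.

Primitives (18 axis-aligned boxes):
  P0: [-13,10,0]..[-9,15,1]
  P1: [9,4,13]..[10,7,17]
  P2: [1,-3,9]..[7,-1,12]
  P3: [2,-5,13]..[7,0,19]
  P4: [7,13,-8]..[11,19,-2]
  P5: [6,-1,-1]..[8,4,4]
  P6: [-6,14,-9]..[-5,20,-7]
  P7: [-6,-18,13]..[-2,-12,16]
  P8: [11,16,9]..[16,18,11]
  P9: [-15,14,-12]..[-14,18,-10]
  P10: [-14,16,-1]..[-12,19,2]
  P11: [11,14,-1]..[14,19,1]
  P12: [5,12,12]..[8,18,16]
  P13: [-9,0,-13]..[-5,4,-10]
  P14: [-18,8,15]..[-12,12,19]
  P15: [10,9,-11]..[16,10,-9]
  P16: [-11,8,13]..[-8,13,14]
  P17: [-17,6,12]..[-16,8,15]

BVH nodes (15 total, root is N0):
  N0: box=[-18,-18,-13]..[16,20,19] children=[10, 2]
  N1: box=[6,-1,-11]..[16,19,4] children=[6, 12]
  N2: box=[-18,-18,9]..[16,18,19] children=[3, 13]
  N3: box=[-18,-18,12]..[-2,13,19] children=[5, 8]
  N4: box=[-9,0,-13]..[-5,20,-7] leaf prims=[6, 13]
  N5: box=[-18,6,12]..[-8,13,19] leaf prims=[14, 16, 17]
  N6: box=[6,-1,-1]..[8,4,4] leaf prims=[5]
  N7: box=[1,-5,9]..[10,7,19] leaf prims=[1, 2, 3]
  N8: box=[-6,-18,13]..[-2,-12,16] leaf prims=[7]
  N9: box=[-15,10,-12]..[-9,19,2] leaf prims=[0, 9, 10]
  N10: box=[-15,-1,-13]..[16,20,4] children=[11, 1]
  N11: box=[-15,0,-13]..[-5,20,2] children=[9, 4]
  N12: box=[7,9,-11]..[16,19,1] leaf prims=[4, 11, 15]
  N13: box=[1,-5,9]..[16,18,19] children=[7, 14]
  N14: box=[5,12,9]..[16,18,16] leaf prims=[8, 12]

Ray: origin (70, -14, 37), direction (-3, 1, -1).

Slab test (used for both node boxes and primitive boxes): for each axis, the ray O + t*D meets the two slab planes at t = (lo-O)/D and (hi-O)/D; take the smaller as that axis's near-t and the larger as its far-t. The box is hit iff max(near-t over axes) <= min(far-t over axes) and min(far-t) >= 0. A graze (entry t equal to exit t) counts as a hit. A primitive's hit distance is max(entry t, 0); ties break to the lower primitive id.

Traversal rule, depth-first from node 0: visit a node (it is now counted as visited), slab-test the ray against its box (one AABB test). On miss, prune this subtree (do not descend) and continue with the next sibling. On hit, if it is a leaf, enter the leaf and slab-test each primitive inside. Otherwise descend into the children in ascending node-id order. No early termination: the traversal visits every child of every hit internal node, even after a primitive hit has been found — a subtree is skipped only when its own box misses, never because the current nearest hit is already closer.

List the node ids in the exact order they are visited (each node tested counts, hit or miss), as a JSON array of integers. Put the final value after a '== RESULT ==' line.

Walk:
N0 x:[18,88/3] y:[-4,34] z:[18,50] -> hit [18,88/3], descend [2, 10]
  N2 x:[18,88/3] y:[-4,32] z:[18,28] -> hit [18,28], descend [3, 13]
    N3 x:[24,88/3] y:[-4,27] z:[18,25] -> hit [24,25], descend [5, 8]
      N5 x:[26,88/3] y:[20,27] z:[18,25] -> miss, prune
      N8 x:[24,76/3] y:[-4,2] z:[21,24] -> miss, prune
    N13 x:[18,23] y:[9,32] z:[18,28] -> hit [18,23], descend [7, 14]
      N7 x:[20,23] y:[9,21] z:[18,28] -> hit [20,21] leaf, test {P1@t=20, P2(miss), P3(miss)}
      N14 x:[18,65/3] y:[26,32] z:[21,28] -> miss, prune
  N10 x:[18,85/3] y:[13,34] z:[33,50] -> miss, prune

Visited [0, 2, 3, 5, 8, 13, 7, 14, 10]. Tests: 9 box, 1 leaf. Nearest: P1.

== RESULT ==
[0, 2, 3, 5, 8, 13, 7, 14, 10]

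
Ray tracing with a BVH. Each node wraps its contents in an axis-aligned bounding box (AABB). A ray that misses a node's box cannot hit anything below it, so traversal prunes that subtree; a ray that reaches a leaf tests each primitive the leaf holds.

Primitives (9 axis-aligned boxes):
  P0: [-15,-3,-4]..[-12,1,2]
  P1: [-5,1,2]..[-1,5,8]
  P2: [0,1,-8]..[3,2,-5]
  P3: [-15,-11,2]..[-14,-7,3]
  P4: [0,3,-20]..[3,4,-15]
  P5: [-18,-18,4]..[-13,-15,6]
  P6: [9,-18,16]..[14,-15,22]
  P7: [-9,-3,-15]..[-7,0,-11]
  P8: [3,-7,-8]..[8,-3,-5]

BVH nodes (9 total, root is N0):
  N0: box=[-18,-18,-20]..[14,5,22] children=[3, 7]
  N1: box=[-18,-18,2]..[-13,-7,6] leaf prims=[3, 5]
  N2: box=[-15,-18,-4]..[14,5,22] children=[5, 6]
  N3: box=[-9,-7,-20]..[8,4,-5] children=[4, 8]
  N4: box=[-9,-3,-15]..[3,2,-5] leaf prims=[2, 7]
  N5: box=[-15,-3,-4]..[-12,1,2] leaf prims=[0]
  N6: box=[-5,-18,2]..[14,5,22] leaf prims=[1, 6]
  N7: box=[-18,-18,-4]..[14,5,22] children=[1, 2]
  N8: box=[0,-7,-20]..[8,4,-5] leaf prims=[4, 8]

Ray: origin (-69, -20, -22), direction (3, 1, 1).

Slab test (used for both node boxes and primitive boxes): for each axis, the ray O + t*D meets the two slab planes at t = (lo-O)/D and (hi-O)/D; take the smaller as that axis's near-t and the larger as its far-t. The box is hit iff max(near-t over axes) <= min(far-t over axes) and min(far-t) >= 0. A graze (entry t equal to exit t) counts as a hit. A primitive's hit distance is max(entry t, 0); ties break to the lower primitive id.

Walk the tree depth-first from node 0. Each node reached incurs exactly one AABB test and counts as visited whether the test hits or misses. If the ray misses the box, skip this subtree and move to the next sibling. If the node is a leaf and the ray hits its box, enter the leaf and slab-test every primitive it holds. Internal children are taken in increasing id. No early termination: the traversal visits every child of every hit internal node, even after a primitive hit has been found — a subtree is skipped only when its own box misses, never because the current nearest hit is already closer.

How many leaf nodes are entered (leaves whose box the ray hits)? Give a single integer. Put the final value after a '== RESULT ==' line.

Traverse from the root:
N0 x:[17,83/3] y:[2,25] z:[2,44] -> hit [17,25], descend [3, 7]
  N3 x:[20,77/3] y:[13,24] z:[2,17] -> miss, prune
  N7 x:[17,83/3] y:[2,25] z:[18,44] -> hit [18,25], descend [1, 2]
    N1 x:[17,56/3] y:[2,13] z:[24,28] -> miss, prune
    N2 x:[18,83/3] y:[2,25] z:[18,44] -> hit [18,25], descend [5, 6]
      N5 x:[18,19] y:[17,21] z:[18,24] -> hit [18,19] leaf, test {P0@t=18}
      N6 x:[64/3,83/3] y:[2,25] z:[24,44] -> hit [24,25] leaf, test {P1(miss), P6(miss)}

7 AABB tests over nodes [0, 3, 7, 1, 2, 5, 6]; 2 leaves entered; closest P0.

== RESULT ==
2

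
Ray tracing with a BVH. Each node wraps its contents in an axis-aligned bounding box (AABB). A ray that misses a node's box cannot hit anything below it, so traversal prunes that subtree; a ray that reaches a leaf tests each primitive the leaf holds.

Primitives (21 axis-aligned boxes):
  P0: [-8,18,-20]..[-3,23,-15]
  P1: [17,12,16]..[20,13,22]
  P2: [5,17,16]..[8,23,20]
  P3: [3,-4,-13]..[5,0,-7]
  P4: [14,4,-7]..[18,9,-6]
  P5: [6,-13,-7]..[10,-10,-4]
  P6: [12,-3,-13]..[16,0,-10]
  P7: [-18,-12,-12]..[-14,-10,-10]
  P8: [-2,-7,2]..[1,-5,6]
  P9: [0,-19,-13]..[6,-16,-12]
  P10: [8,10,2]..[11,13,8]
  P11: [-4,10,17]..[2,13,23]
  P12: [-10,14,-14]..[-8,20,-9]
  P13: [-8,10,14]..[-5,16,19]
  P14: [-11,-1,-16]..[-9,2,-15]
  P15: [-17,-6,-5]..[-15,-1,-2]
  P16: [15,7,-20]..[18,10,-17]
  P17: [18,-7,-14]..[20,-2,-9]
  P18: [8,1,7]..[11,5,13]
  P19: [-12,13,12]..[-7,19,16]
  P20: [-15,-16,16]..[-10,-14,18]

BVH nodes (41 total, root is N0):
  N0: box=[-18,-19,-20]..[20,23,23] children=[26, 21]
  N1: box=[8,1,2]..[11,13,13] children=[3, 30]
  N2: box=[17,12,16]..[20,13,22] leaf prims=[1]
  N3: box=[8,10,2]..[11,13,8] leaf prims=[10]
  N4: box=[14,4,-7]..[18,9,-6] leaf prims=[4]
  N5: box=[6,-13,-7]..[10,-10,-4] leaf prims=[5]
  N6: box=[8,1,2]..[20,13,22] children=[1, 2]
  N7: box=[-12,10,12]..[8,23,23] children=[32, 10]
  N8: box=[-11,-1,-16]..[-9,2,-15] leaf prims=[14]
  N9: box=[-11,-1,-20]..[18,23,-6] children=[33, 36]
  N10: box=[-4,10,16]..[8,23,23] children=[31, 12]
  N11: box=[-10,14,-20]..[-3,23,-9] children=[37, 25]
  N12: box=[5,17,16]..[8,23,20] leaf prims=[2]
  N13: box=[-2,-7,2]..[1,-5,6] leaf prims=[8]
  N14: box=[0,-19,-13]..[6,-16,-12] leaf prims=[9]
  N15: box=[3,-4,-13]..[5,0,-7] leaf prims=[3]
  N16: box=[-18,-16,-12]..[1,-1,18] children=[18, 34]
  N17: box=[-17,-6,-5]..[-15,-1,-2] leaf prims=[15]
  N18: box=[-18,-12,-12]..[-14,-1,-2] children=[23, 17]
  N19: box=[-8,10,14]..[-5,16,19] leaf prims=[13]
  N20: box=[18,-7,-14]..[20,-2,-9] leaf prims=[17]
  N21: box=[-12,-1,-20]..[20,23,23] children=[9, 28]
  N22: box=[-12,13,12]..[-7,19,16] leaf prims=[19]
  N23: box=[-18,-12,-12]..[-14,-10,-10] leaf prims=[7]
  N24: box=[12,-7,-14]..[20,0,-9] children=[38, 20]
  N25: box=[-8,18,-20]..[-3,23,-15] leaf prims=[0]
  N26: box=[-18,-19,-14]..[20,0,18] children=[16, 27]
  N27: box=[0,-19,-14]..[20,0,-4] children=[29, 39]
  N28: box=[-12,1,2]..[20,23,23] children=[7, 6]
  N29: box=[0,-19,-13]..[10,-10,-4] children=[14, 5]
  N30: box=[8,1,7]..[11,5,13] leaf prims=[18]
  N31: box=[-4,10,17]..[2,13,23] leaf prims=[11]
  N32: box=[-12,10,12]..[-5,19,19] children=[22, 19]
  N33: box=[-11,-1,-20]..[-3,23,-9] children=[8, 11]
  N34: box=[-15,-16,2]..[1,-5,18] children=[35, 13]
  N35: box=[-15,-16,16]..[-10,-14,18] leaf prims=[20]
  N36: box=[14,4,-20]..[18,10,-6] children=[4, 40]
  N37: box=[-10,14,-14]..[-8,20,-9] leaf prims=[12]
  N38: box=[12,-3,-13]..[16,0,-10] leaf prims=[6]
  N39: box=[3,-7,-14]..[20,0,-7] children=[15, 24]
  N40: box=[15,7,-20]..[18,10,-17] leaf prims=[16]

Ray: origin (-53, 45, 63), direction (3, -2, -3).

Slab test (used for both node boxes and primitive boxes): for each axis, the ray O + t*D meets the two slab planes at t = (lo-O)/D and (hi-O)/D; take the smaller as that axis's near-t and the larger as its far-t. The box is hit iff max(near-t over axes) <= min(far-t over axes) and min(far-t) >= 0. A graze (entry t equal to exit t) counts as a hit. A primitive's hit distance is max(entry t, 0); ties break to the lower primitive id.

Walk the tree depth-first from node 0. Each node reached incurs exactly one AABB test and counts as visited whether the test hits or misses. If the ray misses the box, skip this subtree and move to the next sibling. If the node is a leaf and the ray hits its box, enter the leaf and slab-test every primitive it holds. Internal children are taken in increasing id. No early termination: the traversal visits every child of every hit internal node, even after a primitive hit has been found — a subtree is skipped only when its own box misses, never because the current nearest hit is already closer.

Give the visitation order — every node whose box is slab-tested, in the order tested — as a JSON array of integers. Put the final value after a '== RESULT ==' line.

Traverse from the root:
N0 x:[35/3,73/3] y:[11,32] z:[40/3,83/3] -> hit [40/3,73/3], descend [21, 26]
  N21 x:[41/3,73/3] y:[11,23] z:[40/3,83/3] -> hit [41/3,23], descend [9, 28]
    N9 x:[14,71/3] y:[11,23] z:[23,83/3] -> hit [23,23], descend [33, 36]
      N33 x:[14,50/3] y:[11,23] z:[24,83/3] -> miss, prune
      N36 x:[67/3,71/3] y:[35/2,41/2] z:[23,83/3] -> miss, prune
    N28 x:[41/3,73/3] y:[11,22] z:[40/3,61/3] -> hit [41/3,61/3], descend [6, 7]
      N6 x:[61/3,73/3] y:[16,22] z:[41/3,61/3] -> hit [61/3,61/3], descend [1, 2]
        N1 x:[61/3,64/3] y:[16,22] z:[50/3,61/3] -> hit [61/3,61/3], descend [3, 30]
          N3 x:[61/3,64/3] y:[16,35/2] z:[55/3,61/3] -> miss, prune
          N30 x:[61/3,64/3] y:[20,22] z:[50/3,56/3] -> miss, prune
        N2 x:[70/3,73/3] y:[16,33/2] z:[41/3,47/3] -> miss, prune
      N7 x:[41/3,61/3] y:[11,35/2] z:[40/3,17] -> hit [41/3,17], descend [10, 32]
        N10 x:[49/3,61/3] y:[11,35/2] z:[40/3,47/3] -> miss, prune
        N32 x:[41/3,16] y:[13,35/2] z:[44/3,17] -> hit [44/3,16], descend [19, 22]
          N19 x:[15,16] y:[29/2,35/2] z:[44/3,49/3] -> hit [15,16] leaf, test {P13@t=15}
          N22 x:[41/3,46/3] y:[13,16] z:[47/3,17] -> miss, prune
  N26 x:[35/3,73/3] y:[45/2,32] z:[15,77/3] -> hit [45/2,73/3], descend [16, 27]
    N16 x:[35/3,18] y:[23,61/2] z:[15,25] -> miss, prune
    N27 x:[53/3,73/3] y:[45/2,32] z:[67/3,77/3] -> hit [45/2,73/3], descend [29, 39]
      N29 x:[53/3,21] y:[55/2,32] z:[67/3,76/3] -> miss, prune
      N39 x:[56/3,73/3] y:[45/2,26] z:[70/3,77/3] -> hit [70/3,73/3], descend [15, 24]
        N15 x:[56/3,58/3] y:[45/2,49/2] z:[70/3,76/3] -> miss, prune
        N24 x:[65/3,73/3] y:[45/2,26] z:[24,77/3] -> hit [24,73/3], descend [20, 38]
          N20 x:[71/3,73/3] y:[47/2,26] z:[24,77/3] -> hit [24,73/3] leaf, test {P17@t=24}
          N38 x:[65/3,23] y:[45/2,24] z:[73/3,76/3] -> miss, prune

Summary -> nodes [0, 21, 9, 33, 36, 28, 6, 1, 3, 30, 2, 7, 10, 32, 19, 22, 26, 16, 27, 29, 39, 15, 24, 20, 38]; box-tests=25; leaf-entries=2; first=P13

== RESULT ==
[0, 21, 9, 33, 36, 28, 6, 1, 3, 30, 2, 7, 10, 32, 19, 22, 26, 16, 27, 29, 39, 15, 24, 20, 38]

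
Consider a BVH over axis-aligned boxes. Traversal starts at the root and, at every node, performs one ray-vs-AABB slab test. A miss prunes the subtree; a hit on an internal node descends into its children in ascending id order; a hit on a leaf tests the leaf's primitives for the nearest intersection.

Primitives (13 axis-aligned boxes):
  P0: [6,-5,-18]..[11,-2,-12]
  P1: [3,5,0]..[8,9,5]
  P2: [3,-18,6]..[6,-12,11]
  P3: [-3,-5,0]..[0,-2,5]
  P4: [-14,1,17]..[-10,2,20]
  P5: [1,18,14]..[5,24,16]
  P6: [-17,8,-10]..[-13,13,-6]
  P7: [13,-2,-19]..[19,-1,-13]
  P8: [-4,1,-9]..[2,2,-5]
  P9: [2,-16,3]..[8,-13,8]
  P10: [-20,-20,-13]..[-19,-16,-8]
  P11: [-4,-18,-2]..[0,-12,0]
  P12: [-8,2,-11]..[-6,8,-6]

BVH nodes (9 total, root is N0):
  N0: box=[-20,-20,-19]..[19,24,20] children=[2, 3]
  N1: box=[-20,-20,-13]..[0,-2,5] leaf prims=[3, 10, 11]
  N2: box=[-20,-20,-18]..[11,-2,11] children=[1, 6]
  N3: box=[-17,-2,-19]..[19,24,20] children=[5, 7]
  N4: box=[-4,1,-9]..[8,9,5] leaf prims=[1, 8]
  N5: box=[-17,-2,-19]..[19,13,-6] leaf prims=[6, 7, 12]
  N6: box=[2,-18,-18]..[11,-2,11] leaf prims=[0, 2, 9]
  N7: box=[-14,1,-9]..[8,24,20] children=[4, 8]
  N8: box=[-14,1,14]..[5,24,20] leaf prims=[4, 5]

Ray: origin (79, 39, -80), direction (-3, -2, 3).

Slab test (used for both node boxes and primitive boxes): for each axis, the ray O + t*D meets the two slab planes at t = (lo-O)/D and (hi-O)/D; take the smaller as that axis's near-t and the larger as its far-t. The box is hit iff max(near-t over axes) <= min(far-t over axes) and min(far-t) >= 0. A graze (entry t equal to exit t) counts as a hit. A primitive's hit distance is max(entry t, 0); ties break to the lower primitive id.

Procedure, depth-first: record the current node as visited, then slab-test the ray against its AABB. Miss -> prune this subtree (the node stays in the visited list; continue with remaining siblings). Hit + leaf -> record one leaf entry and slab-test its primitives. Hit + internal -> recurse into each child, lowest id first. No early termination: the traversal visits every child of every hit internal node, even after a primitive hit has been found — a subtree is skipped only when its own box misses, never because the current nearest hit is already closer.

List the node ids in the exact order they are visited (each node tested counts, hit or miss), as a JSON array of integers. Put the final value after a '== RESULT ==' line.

Traverse from the root:
N0 x:[20,33] y:[15/2,59/2] z:[61/3,100/3] -> hit [61/3,59/2], descend [2, 3]
  N2 x:[68/3,33] y:[41/2,59/2] z:[62/3,91/3] -> hit [68/3,59/2], descend [1, 6]
    N1 x:[79/3,33] y:[41/2,59/2] z:[67/3,85/3] -> hit [79/3,85/3] leaf, test {P3(miss), P10(miss), P11@t=79/3}
    N6 x:[68/3,77/3] y:[41/2,57/2] z:[62/3,91/3] -> hit [68/3,77/3] leaf, test {P0(miss), P2(miss), P9(miss)}
  N3 x:[20,32] y:[15/2,41/2] z:[61/3,100/3] -> hit [61/3,41/2], descend [5, 7]
    N5 x:[20,32] y:[13,41/2] z:[61/3,74/3] -> hit [61/3,41/2] leaf, test {P6(miss), P7@t=61/3, P12(miss)}
    N7 x:[71/3,31] y:[15/2,19] z:[71/3,100/3] -> miss, prune

order=[0, 2, 1, 6, 3, 5, 7]  |boxes|=7  |leaves|=3  hit=P7

== RESULT ==
[0, 2, 1, 6, 3, 5, 7]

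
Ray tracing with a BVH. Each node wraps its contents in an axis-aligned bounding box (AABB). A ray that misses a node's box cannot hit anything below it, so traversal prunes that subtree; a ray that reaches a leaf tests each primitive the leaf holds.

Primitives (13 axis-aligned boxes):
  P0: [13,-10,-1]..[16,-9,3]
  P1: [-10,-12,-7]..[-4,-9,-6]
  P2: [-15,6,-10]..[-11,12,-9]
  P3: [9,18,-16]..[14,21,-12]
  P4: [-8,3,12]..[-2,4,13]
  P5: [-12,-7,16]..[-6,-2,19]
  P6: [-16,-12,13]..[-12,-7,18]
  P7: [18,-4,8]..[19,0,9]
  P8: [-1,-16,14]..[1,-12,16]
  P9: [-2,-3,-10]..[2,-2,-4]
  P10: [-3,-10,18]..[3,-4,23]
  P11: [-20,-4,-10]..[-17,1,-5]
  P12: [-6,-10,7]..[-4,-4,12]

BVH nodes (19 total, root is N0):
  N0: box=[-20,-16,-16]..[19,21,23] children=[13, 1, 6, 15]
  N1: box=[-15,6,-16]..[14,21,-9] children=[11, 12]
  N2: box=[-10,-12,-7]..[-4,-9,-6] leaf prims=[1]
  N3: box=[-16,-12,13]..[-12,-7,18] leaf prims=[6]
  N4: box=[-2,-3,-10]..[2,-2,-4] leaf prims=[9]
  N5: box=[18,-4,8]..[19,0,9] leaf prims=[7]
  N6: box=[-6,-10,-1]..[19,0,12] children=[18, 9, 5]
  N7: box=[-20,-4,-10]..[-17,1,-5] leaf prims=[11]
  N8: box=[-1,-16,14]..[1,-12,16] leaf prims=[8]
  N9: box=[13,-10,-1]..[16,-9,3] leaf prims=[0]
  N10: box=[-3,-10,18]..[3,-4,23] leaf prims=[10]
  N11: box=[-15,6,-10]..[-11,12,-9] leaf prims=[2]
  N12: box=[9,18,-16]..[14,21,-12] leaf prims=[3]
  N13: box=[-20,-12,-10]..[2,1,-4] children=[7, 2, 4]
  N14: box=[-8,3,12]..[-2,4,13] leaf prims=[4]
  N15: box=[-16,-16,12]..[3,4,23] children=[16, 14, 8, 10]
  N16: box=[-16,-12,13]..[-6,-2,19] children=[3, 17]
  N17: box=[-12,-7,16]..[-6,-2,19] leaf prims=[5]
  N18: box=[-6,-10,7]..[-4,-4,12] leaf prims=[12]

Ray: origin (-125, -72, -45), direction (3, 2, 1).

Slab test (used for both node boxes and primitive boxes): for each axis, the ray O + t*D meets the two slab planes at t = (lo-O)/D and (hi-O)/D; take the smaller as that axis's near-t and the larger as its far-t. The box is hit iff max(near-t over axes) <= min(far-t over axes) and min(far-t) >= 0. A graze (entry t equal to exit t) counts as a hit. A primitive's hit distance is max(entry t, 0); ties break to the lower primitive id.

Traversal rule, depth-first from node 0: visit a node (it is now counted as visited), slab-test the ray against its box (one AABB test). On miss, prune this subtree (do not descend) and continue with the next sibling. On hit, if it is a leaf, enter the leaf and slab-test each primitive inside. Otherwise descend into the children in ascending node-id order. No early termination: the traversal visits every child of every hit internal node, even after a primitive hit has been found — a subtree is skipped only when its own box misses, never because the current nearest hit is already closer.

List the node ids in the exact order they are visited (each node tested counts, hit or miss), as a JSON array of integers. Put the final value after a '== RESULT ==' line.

Trace the traversal:
N0 x:[35,48] y:[28,93/2] z:[29,68] -> hit [35,93/2], descend [1, 6, 13, 15]
  N1 x:[110/3,139/3] y:[39,93/2] z:[29,36] -> miss, prune
  N6 x:[119/3,48] y:[31,36] z:[44,57] -> miss, prune
  N13 x:[35,127/3] y:[30,73/2] z:[35,41] -> hit [35,73/2], descend [2, 4, 7]
    N2 x:[115/3,121/3] y:[30,63/2] z:[38,39] -> miss, prune
    N4 x:[41,127/3] y:[69/2,35] z:[35,41] -> miss, prune
    N7 x:[35,36] y:[34,73/2] z:[35,40] -> hit [35,36] leaf, test {P11@t=35}
  N15 x:[109/3,128/3] y:[28,38] z:[57,68] -> miss, prune

order=[0, 1, 6, 13, 2, 4, 7, 15]  |boxes|=8  |leaves|=1  hit=P11

== RESULT ==
[0, 1, 6, 13, 2, 4, 7, 15]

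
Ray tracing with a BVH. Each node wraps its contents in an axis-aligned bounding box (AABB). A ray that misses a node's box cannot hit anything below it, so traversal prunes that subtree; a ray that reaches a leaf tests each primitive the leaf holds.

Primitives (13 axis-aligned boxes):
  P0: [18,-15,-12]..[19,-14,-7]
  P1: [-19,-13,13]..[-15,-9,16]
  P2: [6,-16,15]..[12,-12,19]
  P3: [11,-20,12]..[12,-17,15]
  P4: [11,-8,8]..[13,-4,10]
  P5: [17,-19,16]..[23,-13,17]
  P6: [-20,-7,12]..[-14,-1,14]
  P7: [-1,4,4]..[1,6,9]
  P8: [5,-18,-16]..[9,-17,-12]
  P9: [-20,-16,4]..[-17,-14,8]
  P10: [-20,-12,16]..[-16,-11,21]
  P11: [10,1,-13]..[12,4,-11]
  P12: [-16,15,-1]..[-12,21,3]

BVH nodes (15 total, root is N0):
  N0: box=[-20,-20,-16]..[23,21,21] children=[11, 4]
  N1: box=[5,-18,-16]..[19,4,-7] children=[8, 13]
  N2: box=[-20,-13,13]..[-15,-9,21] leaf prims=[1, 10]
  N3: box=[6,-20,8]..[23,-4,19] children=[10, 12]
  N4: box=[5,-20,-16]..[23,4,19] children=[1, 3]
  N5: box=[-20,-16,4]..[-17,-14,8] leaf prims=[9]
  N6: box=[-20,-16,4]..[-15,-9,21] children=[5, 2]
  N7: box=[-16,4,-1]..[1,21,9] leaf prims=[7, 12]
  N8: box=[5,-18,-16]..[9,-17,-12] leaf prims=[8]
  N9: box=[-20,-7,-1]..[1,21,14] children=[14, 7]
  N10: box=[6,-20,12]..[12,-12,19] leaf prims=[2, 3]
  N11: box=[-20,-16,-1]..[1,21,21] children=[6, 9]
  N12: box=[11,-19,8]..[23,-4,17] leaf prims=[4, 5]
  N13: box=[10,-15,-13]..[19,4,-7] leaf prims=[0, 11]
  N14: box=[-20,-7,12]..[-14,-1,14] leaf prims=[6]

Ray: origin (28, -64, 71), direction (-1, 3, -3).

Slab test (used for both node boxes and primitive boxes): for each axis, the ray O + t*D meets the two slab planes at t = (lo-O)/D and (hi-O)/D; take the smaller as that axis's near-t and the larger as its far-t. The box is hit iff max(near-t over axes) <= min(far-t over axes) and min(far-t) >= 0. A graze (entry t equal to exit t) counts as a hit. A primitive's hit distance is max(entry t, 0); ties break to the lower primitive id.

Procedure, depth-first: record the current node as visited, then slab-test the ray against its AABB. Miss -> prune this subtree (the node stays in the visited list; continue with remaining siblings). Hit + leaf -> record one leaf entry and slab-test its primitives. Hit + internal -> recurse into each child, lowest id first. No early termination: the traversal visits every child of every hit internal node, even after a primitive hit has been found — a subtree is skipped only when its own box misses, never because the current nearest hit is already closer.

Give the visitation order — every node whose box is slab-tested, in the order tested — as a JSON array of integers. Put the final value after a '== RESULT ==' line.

Walk:
N0 x:[5,48] y:[44/3,85/3] z:[50/3,29] -> hit [50/3,85/3], descend [4, 11]
  N4 x:[5,23] y:[44/3,68/3] z:[52/3,29] -> hit [52/3,68/3], descend [1, 3]
    N1 x:[9,23] y:[46/3,68/3] z:[26,29] -> miss, prune
    N3 x:[5,22] y:[44/3,20] z:[52/3,21] -> hit [52/3,20], descend [10, 12]
      N10 x:[16,22] y:[44/3,52/3] z:[52/3,59/3] -> hit [52/3,52/3] leaf, test {P2@t=52/3, P3(miss)}
      N12 x:[5,17] y:[15,20] z:[18,21] -> miss, prune
  N11 x:[27,48] y:[16,85/3] z:[50/3,24] -> miss, prune

Visited [0, 4, 1, 3, 10, 12, 11]. Tests: 7 box, 1 leaf. Nearest: P2.

== RESULT ==
[0, 4, 1, 3, 10, 12, 11]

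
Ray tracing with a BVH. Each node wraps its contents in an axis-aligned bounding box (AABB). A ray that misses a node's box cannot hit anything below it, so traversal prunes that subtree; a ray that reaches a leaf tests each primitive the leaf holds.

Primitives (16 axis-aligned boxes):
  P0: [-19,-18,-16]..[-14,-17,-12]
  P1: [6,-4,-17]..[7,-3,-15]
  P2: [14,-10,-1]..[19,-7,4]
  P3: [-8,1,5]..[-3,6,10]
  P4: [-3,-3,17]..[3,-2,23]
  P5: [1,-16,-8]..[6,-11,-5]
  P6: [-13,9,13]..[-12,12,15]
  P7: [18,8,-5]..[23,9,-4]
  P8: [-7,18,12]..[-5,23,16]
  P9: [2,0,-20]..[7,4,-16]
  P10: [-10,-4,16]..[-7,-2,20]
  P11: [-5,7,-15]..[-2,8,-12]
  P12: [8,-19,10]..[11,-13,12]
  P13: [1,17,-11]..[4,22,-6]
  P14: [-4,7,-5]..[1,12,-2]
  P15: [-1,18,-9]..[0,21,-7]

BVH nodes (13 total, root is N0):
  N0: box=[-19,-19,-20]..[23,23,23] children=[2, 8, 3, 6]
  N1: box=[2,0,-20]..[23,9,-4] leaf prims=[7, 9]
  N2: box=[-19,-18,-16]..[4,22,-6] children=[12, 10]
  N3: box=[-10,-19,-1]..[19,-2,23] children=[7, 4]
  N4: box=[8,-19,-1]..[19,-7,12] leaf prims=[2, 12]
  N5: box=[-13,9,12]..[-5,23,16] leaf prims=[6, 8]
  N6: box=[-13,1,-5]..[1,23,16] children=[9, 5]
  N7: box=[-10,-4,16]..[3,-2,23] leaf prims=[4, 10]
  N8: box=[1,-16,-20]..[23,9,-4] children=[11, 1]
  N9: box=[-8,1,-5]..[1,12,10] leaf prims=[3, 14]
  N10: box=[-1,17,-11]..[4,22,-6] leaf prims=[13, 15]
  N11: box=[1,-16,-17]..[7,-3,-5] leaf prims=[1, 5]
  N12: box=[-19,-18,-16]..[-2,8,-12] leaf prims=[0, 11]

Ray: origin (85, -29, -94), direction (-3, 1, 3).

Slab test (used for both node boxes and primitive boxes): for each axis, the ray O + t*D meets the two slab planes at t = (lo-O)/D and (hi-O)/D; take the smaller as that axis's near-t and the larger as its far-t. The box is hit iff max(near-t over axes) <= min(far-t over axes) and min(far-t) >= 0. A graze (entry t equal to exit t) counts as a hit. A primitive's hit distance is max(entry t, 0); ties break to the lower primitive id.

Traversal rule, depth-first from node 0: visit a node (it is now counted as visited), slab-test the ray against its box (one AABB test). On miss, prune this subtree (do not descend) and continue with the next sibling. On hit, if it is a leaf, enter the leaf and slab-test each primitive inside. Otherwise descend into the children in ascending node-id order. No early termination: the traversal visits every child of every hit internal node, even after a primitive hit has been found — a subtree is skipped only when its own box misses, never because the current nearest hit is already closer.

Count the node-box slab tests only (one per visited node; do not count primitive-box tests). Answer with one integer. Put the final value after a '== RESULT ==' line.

Trace the traversal:
N0 x:[62/3,104/3] y:[10,52] z:[74/3,39] -> hit [74/3,104/3], descend [2, 3, 6, 8]
  N2 x:[27,104/3] y:[11,51] z:[26,88/3] -> hit [27,88/3], descend [10, 12]
    N10 x:[27,86/3] y:[46,51] z:[83/3,88/3] -> miss, prune
    N12 x:[29,104/3] y:[11,37] z:[26,82/3] -> miss, prune
  N3 x:[22,95/3] y:[10,27] z:[31,39] -> miss, prune
  N6 x:[28,98/3] y:[30,52] z:[89/3,110/3] -> hit [30,98/3], descend [5, 9]
    N5 x:[30,98/3] y:[38,52] z:[106/3,110/3] -> miss, prune
    N9 x:[28,31] y:[30,41] z:[89/3,104/3] -> hit [30,31] leaf, test {P3(miss), P14(miss)}
  N8 x:[62/3,28] y:[13,38] z:[74/3,30] -> hit [74/3,28], descend [1, 11]
    N1 x:[62/3,83/3] y:[29,38] z:[74/3,30] -> miss, prune
    N11 x:[26,28] y:[13,26] z:[77/3,89/3] -> hit [26,26] leaf, test {P1@t=26, P5(miss)}

order=[0, 2, 10, 12, 3, 6, 5, 9, 8, 1, 11]  |boxes|=11  |leaves|=2  hit=P1

== RESULT ==
11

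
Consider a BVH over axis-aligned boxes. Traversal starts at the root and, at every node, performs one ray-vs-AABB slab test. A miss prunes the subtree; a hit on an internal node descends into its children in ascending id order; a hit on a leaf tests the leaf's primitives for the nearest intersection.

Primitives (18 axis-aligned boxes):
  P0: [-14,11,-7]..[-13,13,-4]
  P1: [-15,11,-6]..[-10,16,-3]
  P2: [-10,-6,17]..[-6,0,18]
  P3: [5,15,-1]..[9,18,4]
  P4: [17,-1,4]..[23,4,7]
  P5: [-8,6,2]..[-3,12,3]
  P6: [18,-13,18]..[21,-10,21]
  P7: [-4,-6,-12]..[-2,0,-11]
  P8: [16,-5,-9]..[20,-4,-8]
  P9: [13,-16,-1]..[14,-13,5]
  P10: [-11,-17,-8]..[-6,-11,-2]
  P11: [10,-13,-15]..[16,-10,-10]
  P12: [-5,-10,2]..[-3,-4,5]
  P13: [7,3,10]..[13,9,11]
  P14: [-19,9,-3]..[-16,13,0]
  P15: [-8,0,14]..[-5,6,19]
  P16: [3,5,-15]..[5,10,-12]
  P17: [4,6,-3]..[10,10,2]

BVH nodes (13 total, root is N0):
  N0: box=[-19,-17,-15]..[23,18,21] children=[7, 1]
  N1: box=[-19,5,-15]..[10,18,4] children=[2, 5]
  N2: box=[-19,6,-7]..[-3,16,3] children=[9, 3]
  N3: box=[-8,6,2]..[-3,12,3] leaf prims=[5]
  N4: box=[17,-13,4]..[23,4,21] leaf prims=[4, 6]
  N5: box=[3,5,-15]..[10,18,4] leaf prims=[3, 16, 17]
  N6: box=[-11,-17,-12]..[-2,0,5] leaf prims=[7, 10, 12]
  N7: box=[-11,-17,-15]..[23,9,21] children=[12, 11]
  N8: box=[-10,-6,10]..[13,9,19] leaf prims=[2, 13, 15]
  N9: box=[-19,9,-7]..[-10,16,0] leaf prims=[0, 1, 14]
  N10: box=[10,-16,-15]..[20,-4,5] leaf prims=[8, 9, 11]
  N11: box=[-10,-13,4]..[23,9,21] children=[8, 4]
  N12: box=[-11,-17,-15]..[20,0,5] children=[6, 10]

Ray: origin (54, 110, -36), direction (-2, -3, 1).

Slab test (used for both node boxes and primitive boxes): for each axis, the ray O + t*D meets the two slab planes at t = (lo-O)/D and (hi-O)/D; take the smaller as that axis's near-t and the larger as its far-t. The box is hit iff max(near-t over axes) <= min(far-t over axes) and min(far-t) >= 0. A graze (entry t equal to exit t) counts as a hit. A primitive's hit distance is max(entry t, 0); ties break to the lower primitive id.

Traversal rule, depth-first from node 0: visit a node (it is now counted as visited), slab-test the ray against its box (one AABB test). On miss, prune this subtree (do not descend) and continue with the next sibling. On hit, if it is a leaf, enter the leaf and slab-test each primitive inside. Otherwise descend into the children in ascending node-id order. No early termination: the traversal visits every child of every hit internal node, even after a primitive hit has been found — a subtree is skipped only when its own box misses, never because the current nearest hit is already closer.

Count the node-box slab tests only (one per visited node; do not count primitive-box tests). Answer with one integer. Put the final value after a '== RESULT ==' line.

Traverse from the root:
N0 x:[31/2,73/2] y:[92/3,127/3] z:[21,57] -> hit [92/3,73/2], descend [1, 7]
  N1 x:[22,73/2] y:[92/3,35] z:[21,40] -> hit [92/3,35], descend [2, 5]
    N2 x:[57/2,73/2] y:[94/3,104/3] z:[29,39] -> hit [94/3,104/3], descend [3, 9]
      N3 x:[57/2,31] y:[98/3,104/3] z:[38,39] -> miss, prune
      N9 x:[32,73/2] y:[94/3,101/3] z:[29,36] -> hit [32,101/3] leaf, test {P0(miss), P1@t=32, P14(miss)}
    N5 x:[22,51/2] y:[92/3,35] z:[21,40] -> miss, prune
  N7 x:[31/2,65/2] y:[101/3,127/3] z:[21,57] -> miss, prune

Visited [0, 1, 2, 3, 9, 5, 7]. Tests: 7 box, 1 leaf. Nearest: P1.

== RESULT ==
7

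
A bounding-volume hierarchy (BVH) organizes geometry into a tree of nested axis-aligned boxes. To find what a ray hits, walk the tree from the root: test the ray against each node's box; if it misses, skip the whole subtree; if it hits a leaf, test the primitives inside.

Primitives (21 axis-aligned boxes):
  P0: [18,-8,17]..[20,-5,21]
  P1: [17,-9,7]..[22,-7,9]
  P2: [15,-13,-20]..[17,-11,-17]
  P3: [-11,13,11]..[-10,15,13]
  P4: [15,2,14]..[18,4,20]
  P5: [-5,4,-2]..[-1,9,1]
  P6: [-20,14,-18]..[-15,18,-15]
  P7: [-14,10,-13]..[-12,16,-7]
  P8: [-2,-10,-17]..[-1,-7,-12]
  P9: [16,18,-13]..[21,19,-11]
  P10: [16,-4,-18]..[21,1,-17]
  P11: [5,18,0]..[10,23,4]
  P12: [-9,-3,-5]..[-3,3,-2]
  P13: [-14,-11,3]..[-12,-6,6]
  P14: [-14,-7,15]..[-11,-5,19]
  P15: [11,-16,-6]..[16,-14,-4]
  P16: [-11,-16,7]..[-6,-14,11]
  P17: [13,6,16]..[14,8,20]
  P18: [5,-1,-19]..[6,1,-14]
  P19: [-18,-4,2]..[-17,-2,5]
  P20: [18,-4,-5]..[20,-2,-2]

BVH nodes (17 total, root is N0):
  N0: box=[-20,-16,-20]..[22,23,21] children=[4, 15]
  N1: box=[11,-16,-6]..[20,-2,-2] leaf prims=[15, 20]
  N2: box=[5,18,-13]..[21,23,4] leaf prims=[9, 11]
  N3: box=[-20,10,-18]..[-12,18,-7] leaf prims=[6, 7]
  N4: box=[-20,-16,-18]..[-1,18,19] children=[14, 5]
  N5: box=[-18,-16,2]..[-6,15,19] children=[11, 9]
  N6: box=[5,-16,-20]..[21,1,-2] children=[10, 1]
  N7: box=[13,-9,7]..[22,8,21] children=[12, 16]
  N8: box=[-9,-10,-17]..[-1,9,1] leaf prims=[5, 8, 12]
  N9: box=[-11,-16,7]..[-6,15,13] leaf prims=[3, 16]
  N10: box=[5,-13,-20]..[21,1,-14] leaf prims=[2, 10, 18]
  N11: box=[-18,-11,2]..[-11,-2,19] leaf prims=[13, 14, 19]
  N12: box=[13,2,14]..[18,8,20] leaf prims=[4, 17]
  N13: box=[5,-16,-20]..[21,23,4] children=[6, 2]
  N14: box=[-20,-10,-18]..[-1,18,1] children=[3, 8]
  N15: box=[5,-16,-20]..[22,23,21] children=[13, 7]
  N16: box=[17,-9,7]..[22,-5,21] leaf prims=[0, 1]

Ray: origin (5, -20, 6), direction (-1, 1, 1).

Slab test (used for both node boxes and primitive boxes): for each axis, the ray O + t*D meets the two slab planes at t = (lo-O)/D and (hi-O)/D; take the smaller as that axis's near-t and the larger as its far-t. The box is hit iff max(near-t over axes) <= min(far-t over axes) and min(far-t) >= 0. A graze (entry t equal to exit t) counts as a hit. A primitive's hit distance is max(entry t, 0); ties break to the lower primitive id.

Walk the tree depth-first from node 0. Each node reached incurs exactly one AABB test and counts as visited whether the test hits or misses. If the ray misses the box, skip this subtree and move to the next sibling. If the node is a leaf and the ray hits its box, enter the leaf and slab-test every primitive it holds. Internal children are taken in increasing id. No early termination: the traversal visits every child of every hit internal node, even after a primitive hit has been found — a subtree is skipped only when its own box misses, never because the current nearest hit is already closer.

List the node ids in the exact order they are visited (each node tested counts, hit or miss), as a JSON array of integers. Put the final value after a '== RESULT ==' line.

Walk:
N0 x:[-17,25] y:[4,43] z:[-26,15] -> hit [4,15], descend [4, 15]
  N4 x:[6,25] y:[4,38] z:[-24,13] -> hit [6,13], descend [5, 14]
    N5 x:[11,23] y:[4,35] z:[-4,13] -> hit [11,13], descend [9, 11]
      N9 x:[11,16] y:[4,35] z:[1,7] -> miss, prune
      N11 x:[16,23] y:[9,18] z:[-4,13] -> miss, prune
    N14 x:[6,25] y:[10,38] z:[-24,-5] -> miss, prune
  N15 x:[-17,0] y:[4,43] z:[-26,15] -> miss, prune

7 AABB tests over nodes [0, 4, 5, 9, 11, 14, 15]; 0 leaves entered; closest miss.

== RESULT ==
[0, 4, 5, 9, 11, 14, 15]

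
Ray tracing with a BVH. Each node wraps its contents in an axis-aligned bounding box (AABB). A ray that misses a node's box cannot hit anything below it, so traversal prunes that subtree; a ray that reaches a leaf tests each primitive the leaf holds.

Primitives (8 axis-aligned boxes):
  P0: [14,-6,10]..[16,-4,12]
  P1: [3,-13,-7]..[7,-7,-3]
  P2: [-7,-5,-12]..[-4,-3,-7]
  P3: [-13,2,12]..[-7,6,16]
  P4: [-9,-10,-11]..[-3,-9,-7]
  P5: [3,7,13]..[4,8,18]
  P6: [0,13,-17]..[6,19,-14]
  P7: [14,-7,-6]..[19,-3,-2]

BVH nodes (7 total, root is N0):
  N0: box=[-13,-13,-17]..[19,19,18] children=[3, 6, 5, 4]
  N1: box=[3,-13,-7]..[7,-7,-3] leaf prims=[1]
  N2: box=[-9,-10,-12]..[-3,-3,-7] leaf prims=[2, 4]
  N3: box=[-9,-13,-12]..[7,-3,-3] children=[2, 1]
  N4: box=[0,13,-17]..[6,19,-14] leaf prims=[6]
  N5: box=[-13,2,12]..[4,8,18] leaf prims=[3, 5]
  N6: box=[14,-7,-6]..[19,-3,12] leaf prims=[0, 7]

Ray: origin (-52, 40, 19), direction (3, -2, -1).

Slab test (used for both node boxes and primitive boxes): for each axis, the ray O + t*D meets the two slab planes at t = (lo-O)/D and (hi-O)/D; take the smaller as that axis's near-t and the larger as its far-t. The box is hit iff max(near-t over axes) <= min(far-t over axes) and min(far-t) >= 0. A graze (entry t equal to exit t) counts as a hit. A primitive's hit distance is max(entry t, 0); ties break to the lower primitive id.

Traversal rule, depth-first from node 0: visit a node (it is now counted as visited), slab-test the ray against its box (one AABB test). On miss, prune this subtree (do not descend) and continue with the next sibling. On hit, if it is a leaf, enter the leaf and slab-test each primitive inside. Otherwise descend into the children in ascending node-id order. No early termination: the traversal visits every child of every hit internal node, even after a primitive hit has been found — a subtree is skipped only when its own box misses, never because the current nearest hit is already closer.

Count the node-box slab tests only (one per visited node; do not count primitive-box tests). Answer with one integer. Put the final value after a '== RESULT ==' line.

Walk:
N0 x:[13,71/3] y:[21/2,53/2] z:[1,36] -> hit [13,71/3], descend [3, 4, 5, 6]
  N3 x:[43/3,59/3] y:[43/2,53/2] z:[22,31] -> miss, prune
  N4 x:[52/3,58/3] y:[21/2,27/2] z:[33,36] -> miss, prune
  N5 x:[13,56/3] y:[16,19] z:[1,7] -> miss, prune
  N6 x:[22,71/3] y:[43/2,47/2] z:[7,25] -> hit [22,47/2] leaf, test {P0(miss), P7@t=22}

Visited [0, 3, 4, 5, 6]. Tests: 5 box, 1 leaf. Nearest: P7.

== RESULT ==
5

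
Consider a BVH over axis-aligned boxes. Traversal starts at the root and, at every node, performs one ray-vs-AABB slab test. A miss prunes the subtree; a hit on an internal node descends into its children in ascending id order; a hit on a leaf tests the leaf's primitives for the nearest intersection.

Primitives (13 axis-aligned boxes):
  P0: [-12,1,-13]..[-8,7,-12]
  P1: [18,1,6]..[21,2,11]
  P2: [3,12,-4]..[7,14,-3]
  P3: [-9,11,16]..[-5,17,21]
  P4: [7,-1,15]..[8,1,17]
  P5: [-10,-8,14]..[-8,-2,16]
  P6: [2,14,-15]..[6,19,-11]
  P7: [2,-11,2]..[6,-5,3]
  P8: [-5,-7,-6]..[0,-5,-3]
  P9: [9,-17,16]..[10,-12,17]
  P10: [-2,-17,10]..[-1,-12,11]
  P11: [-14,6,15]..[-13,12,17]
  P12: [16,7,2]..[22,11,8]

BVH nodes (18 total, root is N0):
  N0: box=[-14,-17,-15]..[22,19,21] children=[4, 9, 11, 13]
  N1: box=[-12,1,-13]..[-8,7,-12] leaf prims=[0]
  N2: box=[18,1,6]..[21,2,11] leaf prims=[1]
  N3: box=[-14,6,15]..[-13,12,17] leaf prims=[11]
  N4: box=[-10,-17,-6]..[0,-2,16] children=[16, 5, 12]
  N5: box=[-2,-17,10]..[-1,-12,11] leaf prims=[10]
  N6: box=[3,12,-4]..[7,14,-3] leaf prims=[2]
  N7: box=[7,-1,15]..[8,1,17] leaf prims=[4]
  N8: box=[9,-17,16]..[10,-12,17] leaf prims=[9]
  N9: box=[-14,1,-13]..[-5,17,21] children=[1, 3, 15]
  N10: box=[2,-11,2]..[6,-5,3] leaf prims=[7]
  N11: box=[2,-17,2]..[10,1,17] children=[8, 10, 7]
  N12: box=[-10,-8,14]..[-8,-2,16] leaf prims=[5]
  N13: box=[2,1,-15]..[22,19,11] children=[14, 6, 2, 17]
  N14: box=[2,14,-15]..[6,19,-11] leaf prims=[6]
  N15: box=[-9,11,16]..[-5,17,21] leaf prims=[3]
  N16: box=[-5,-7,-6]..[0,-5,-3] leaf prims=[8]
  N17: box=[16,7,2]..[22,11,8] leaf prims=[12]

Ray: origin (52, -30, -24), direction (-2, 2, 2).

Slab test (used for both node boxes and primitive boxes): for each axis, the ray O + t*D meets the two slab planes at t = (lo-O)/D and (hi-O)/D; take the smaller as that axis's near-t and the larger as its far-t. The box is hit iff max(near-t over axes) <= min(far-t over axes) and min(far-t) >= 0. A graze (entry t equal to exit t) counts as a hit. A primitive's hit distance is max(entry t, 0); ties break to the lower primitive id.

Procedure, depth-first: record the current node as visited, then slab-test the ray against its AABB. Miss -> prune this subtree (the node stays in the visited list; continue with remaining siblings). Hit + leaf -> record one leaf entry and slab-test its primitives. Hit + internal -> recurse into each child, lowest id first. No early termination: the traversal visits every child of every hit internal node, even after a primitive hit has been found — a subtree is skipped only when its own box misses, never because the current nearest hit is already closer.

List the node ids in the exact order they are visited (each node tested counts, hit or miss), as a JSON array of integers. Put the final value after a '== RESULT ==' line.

Traverse from the root:
N0 x:[15,33] y:[13/2,49/2] z:[9/2,45/2] -> hit [15,45/2], descend [4, 9, 11, 13]
  N4 x:[26,31] y:[13/2,14] z:[9,20] -> miss, prune
  N9 x:[57/2,33] y:[31/2,47/2] z:[11/2,45/2] -> miss, prune
  N11 x:[21,25] y:[13/2,31/2] z:[13,41/2] -> miss, prune
  N13 x:[15,25] y:[31/2,49/2] z:[9/2,35/2] -> hit [31/2,35/2], descend [2, 6, 14, 17]
    N2 x:[31/2,17] y:[31/2,16] z:[15,35/2] -> hit [31/2,16] leaf, test {P1@t=31/2}
    N6 x:[45/2,49/2] y:[21,22] z:[10,21/2] -> miss, prune
    N14 x:[23,25] y:[22,49/2] z:[9/2,13/2] -> miss, prune
    N17 x:[15,18] y:[37/2,41/2] z:[13,16] -> miss, prune

9 AABB tests over nodes [0, 4, 9, 11, 13, 2, 6, 14, 17]; 1 leaf entered; closest P1.

== RESULT ==
[0, 4, 9, 11, 13, 2, 6, 14, 17]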